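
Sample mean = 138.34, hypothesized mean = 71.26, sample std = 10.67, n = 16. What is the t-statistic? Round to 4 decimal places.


t = (xbar - mu0) / (s/sqrt(n))
xbar - mu0 = 138.34 - 71.26 = 67.08
sqrt(16) = 4
s/sqrt(n) = 10.67 / 4 = 2.6675
t = 67.08 / 2.6675 = 26832/1067 ≈ 25.147142

25.1471


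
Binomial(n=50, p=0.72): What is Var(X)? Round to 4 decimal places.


Var = n*p*(1-p) = 50 * 0.72 * 0.28 = 10.08

10.0800


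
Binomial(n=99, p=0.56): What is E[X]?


E[X] = n*p = 99 * 0.56 = 55.44

55.44


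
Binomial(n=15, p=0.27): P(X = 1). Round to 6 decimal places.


P = C(n,k) * p^k * (1-p)^(n-k)
C(15,1) = 15
p^k = 0.27^1 = 0.27
(1-p)^(n-k) = 0.73^14 ≈ 0.01220450
P = 15 * 0.27 * 0.01220450 ≈ 0.049428

0.049428


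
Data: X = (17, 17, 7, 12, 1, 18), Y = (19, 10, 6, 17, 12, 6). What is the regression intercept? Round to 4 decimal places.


a = ybar - b*xbar, where b = sum((xi-xbar)(yi-ybar)) / sum((xi-xbar)^2)
n = 6, xbar = 72/6 = 12, ybar = 70/6 = 35/3 ≈ 11.666667
Sxy = sum((xi-xbar)(yi-ybar)) = 19
Sxx = sum((xi-xbar)^2) = 232
b = Sxy / Sxx = 19/232 ≈ 0.081897
a = 11.666667 - 0.081897 * 12 = 1859/174 ≈ 10.683908

10.6839


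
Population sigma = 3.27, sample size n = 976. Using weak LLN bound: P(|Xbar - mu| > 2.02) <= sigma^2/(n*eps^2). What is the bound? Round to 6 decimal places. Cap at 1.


bound = min(1, sigma^2/(n*eps^2))
sigma^2 = 3.27^2 = 10.6929
n*eps^2 = 976 * 2.02^2 = 976 * 4.0804 = 3982.4704
sigma^2/(n*eps^2) = 10.6929 / 3982.4704 ≈ 0.00268499

0.002685


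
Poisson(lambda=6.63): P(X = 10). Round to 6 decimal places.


P = e^(-lam) * lam^k / k!
e^(-6.63) ≈ 0.001320163
lam^k = 6.63^10 ≈ 164110090.149242
k! = 10! = 3628800
P = 0.001320163 * 164110090.149242 / 3628800 ≈ 0.059704

0.059704


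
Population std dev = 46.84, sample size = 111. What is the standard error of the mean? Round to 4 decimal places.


SE = sigma / sqrt(n)
sqrt(111) ≈ 10.535654
SE = 46.84 / 10.535654 ≈ 4.445856

4.4459


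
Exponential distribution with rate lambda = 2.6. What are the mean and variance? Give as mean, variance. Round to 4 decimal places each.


mean = 1/lam, var = 1/lam^2
mean = 1 / 2.6 = 5/13 ≈ 0.384615
lam^2 = 2.6^2 = 6.76
var = 1 / 6.76 = 25/169 ≈ 0.147929

0.3846, 0.1479


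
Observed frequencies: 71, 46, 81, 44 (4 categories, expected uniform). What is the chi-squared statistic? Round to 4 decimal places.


chi2 = sum((O-E)^2/E), E = total/4
total = 242, E = 242/4 = 60.5
(71 - 60.5)^2 / 60.5 = 110.25 / 60.5 = 441/242 ≈ 1.822314
(46 - 60.5)^2 / 60.5 = 210.25 / 60.5 = 841/242 ≈ 3.475207
(81 - 60.5)^2 / 60.5 = 420.25 / 60.5 = 1681/242 ≈ 6.946281
(44 - 60.5)^2 / 60.5 = 272.25 / 60.5 = 4.5
chi2 = 2026/121 ≈ 16.743802

16.7438


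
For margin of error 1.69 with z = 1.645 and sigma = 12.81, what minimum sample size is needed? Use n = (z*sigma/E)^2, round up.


z*sigma/E = 1.645 * 12.81 / 1.69 ≈ 12.468905
(z*sigma/E)^2 ≈ 155.473600
round up: n = 156

156


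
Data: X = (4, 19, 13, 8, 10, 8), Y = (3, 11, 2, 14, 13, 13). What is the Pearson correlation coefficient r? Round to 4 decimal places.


r = sum((xi-xbar)(yi-ybar)) / sqrt(sum((xi-xbar)^2) * sum((yi-ybar)^2))
n = 6, xbar = 62/6 = 31/3 ≈ 10.333333, ybar = 56/6 = 28/3 ≈ 9.333333
Sxy = sum((xi-xbar)(yi-ybar)) = 43/3 ≈ 14.333333
Sxx = sum((xi-xbar)^2) = 400/3 ≈ 133.333333
Syy = sum((yi-ybar)^2) = 436/3 ≈ 145.333333
sqrt(Sxx*Syy) ≈ 139.204087
r = Sxy / sqrt(Sxx*Syy) = 14.333333 / 139.204087 ≈ 0.102966

0.1030


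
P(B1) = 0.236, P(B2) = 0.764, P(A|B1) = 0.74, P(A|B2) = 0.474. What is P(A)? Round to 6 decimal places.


P(A) = P(A|B1)*P(B1) + P(A|B2)*P(B2)
P(A|B1)*P(B1) = 0.74 * 0.236 = 0.17464
P(A|B2)*P(B2) = 0.474 * 0.764 = 0.362136
P(A) = 0.17464 + 0.362136 = 0.536776

0.536776


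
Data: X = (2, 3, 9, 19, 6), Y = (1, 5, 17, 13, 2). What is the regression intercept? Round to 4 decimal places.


a = ybar - b*xbar, where b = sum((xi-xbar)(yi-ybar)) / sum((xi-xbar)^2)
n = 5, xbar = 39/5 = 7.8, ybar = 38/5 = 7.6
Sxy = sum((xi-xbar)(yi-ybar)) = 132.6
Sxx = sum((xi-xbar)^2) = 186.8
b = Sxy / Sxx = 663/934 ≈ 0.709850
a = 7.6 - 0.709850 * 7.8 = 1927/934 ≈ 2.063169

2.0632


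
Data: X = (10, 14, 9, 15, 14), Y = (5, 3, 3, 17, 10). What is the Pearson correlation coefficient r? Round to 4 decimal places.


r = sum((xi-xbar)(yi-ybar)) / sqrt(sum((xi-xbar)^2) * sum((yi-ybar)^2))
n = 5, xbar = 62/5 = 12.4, ybar = 38/5 = 7.6
Sxy = sum((xi-xbar)(yi-ybar)) = 42.8
Sxx = sum((xi-xbar)^2) = 29.2
Syy = sum((yi-ybar)^2) = 143.2
sqrt(Sxx*Syy) ≈ 64.664055
r = Sxy / sqrt(Sxx*Syy) = 42.8 / 64.664055 ≈ 0.661882

0.6619


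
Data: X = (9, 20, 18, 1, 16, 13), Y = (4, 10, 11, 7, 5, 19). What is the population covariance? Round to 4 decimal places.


Cov = (1/n)*sum((xi-xbar)(yi-ybar))
n = 6, xbar = 77/6 ≈ 12.833333, ybar = 56/6 = 28/3 ≈ 9.333333
sum((xi-xbar)(yi-ybar)) = 148/3 ≈ 49.333333
Cov = 49.333333 / 6 = 74/9 ≈ 8.222222

8.2222


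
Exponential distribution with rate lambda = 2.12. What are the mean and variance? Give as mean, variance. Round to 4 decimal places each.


mean = 1/lam, var = 1/lam^2
mean = 1 / 2.12 = 25/53 ≈ 0.471698
lam^2 = 2.12^2 = 4.4944
var = 1 / 4.4944 = 625/2809 ≈ 0.222499

0.4717, 0.2225


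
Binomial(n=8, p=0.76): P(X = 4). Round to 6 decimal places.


P = C(n,k) * p^k * (1-p)^(n-k)
C(8,4) = 70
p^k = 0.76^4 ≈ 0.3336218
(1-p)^(n-k) = 0.24^4 = 0.00331776
P = 70 * 0.3336218 * 0.00331776 ≈ 0.077481

0.077481


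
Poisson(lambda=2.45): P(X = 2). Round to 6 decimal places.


P = e^(-lam) * lam^k / k!
e^(-2.45) ≈ 0.08629359
lam^k = 2.45^2 = 6.0025
k! = 2! = 2
P = 0.08629359 * 6.0025 / 2 ≈ 0.258989

0.258989


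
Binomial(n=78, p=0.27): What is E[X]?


E[X] = n*p = 78 * 0.27 = 21.06

21.06


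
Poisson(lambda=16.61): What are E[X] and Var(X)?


E[X] = Var(X) = lambda = 16.61

16.61, 16.61


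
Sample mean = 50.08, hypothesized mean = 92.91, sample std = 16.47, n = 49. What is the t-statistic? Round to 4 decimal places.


t = (xbar - mu0) / (s/sqrt(n))
xbar - mu0 = 50.08 - 92.91 = -42.83
sqrt(49) = 7
s/sqrt(n) = 16.47 / 7 = 1647/700 ≈ 2.35285714
t = -42.83 / 2.35285714 = -29981/1647 ≈ -18.203400

-18.2034


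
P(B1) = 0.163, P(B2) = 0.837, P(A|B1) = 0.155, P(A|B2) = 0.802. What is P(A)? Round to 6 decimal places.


P(A) = P(A|B1)*P(B1) + P(A|B2)*P(B2)
P(A|B1)*P(B1) = 0.155 * 0.163 = 0.025265
P(A|B2)*P(B2) = 0.802 * 0.837 = 0.671274
P(A) = 0.025265 + 0.671274 = 0.696539

0.696539


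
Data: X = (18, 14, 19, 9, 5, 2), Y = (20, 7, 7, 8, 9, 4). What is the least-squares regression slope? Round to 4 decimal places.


b = sum((xi-xbar)(yi-ybar)) / sum((xi-xbar)^2)
n = 6, xbar = 67/6 ≈ 11.166667, ybar = 55/6 ≈ 9.166667
Sxy = sum((xi-xbar)(yi-ybar)) = 611/6 ≈ 101.833333
Sxx = sum((xi-xbar)^2) = 1457/6 ≈ 242.833333
b = Sxy / Sxx = 13/31 ≈ 0.419355

0.4194


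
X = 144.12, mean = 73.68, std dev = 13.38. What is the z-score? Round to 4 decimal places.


z = (X - mu) / sigma
X - mu = 144.12 - 73.68 = 70.44
z = 70.44 / 13.38 = 1174/223 ≈ 5.264574

5.2646


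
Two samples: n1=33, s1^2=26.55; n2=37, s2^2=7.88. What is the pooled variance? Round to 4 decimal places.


sp^2 = ((n1-1)*s1^2 + (n2-1)*s2^2)/(n1+n2-2)
(n1-1)*s1^2 = 32 * 26.55 = 849.6
(n2-1)*s2^2 = 36 * 7.88 = 283.68
numerator = 849.6 + 283.68 = 1133.28
n1+n2-2 = 68
sp^2 = 1133.28 / 68 = 7083/425 ≈ 16.665882

16.6659


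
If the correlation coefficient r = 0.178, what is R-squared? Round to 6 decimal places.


R^2 = r^2 = (0.178)^2 = 0.031684

0.031684


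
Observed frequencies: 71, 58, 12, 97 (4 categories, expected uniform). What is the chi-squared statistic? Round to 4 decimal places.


chi2 = sum((O-E)^2/E), E = total/4
total = 238, E = 238/4 = 59.5
(71 - 59.5)^2 / 59.5 = 132.25 / 59.5 = 529/238 ≈ 2.222689
(58 - 59.5)^2 / 59.5 = 2.25 / 59.5 = 9/238 ≈ 0.037815
(12 - 59.5)^2 / 59.5 = 2256.25 / 59.5 = 9025/238 ≈ 37.920168
(97 - 59.5)^2 / 59.5 = 1406.25 / 59.5 = 5625/238 ≈ 23.634454
chi2 = 7594/119 ≈ 63.815126

63.8151


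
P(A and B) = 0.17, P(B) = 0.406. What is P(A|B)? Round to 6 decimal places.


P(A|B) = P(A and B) / P(B) = 0.17 / 0.406 = 85/203 ≈ 0.41871921

0.418719


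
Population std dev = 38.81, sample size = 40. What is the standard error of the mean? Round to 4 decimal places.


SE = sigma / sqrt(n)
sqrt(40) ≈ 6.324555
SE = 38.81 / 6.324555 ≈ 6.136400

6.1364


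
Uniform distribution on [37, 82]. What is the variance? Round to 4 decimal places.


Var = (b-a)^2 / 12
(b-a)^2 = (82 - 37)^2 = 2025
Var = 2025/12 = 168.75

168.7500


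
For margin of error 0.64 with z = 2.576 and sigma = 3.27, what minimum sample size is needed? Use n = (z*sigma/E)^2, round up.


z*sigma/E = 2.576 * 3.27 / 0.64 = 13.16175
(z*sigma/E)^2 ≈ 173.231663
round up: n = 174

174


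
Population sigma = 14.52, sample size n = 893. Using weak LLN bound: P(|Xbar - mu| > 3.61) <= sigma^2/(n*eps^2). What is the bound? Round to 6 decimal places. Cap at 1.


bound = min(1, sigma^2/(n*eps^2))
sigma^2 = 14.52^2 = 210.8304
n*eps^2 = 893 * 3.61^2 = 893 * 13.0321 = 11637.6653
sigma^2/(n*eps^2) = 210.8304 / 11637.6653 ≈ 0.01811621

0.018116


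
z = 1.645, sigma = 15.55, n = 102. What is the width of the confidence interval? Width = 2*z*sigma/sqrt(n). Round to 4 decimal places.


width = 2*z*sigma/sqrt(n)
2*z*sigma = 2 * 1.645 * 15.55 = 51.1595
sqrt(102) ≈ 10.099505
width = 51.1595 / 10.099505 ≈ 5.065545

5.0655


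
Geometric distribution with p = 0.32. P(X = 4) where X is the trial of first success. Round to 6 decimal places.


P = (1-p)^(k-1) * p
(1-p)^(k-1) = 0.68^3 = 0.314432
P = 0.314432 * 0.32 ≈ 0.1006182

0.100618


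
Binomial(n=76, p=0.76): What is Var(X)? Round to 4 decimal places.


Var = n*p*(1-p) = 76 * 0.76 * 0.24 = 13.8624

13.8624


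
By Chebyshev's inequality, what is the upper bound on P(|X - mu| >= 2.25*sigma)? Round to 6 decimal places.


P <= 1/k^2
k^2 = 2.25^2 = 5.0625
1/k^2 = 1 / 5.0625 = 16/81 ≈ 0.19753086

0.197531


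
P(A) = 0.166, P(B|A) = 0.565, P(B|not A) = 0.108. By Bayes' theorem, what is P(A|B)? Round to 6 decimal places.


P(A|B) = P(B|A)*P(A) / P(B), P(B) = P(B|A)*P(A) + P(B|not A)*P(not A)
P(B|A)*P(A) = 0.565 * 0.166 = 0.09379
P(B|not A)*P(not A) = 0.108 * 0.834 = 0.090072
P(B) = 0.09379 + 0.090072 = 0.183862
P(A|B) = 0.09379 / 0.183862 ≈ 0.51011084

0.510111


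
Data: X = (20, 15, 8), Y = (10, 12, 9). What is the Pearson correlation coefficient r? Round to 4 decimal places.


r = sum((xi-xbar)(yi-ybar)) / sqrt(sum((xi-xbar)^2) * sum((yi-ybar)^2))
n = 3, xbar = 43/3 ≈ 14.333333, ybar = 31/3 ≈ 10.333333
Sxy = sum((xi-xbar)(yi-ybar)) = 23/3 ≈ 7.666667
Sxx = sum((xi-xbar)^2) = 218/3 ≈ 72.666667
Syy = sum((yi-ybar)^2) = 14/3 ≈ 4.666667
sqrt(Sxx*Syy) ≈ 18.414970
r = Sxy / sqrt(Sxx*Syy) = 7.666667 / 18.414970 ≈ 0.416328

0.4163


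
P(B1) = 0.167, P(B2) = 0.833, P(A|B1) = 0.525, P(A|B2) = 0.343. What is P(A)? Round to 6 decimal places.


P(A) = P(A|B1)*P(B1) + P(A|B2)*P(B2)
P(A|B1)*P(B1) = 0.525 * 0.167 = 0.087675
P(A|B2)*P(B2) = 0.343 * 0.833 = 0.285719
P(A) = 0.087675 + 0.285719 = 0.373394

0.373394


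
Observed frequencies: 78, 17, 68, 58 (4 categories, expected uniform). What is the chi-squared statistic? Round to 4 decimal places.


chi2 = sum((O-E)^2/E), E = total/4
total = 221, E = 221/4 = 55.25
(78 - 55.25)^2 / 55.25 = 517.5625 / 55.25 = 637/68 ≈ 9.367647
(17 - 55.25)^2 / 55.25 = 1463.0625 / 55.25 = 1377/52 ≈ 26.480769
(68 - 55.25)^2 / 55.25 = 162.5625 / 55.25 = 153/52 ≈ 2.942308
(58 - 55.25)^2 / 55.25 = 7.5625 / 55.25 = 121/884 ≈ 0.136878
chi2 = 8603/221 ≈ 38.927602

38.9276


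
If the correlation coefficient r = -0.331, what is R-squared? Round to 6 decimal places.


R^2 = r^2 = (-0.331)^2 = 0.109561

0.109561


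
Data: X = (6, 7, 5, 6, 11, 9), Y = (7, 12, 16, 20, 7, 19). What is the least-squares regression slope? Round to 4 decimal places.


b = sum((xi-xbar)(yi-ybar)) / sum((xi-xbar)^2)
n = 6, xbar = 44/6 = 22/3 ≈ 7.333333, ybar = 81/6 = 13.5
Sxy = sum((xi-xbar)(yi-ybar)) = -20
Sxx = sum((xi-xbar)^2) = 76/3 ≈ 25.333333
b = Sxy / Sxx = -15/19 ≈ -0.789474

-0.7895


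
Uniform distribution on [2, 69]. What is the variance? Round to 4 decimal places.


Var = (b-a)^2 / 12
(b-a)^2 = (69 - 2)^2 = 4489
Var = 4489/12 ≈ 374.083333

374.0833


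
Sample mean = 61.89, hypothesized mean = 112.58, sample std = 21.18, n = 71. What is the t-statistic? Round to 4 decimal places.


t = (xbar - mu0) / (s/sqrt(n))
xbar - mu0 = 61.89 - 112.58 = -50.69
sqrt(71) ≈ 8.42614977
s/sqrt(n) = 21.18 / 8.42614977 ≈ 2.51360355
t = -50.69 / 2.51360355 ≈ -20.166267

-20.1663


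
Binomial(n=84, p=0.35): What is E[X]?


E[X] = n*p = 84 * 0.35 = 29.4

29.4


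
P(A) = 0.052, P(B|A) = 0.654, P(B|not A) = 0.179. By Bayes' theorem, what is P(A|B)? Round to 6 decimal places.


P(A|B) = P(B|A)*P(A) / P(B), P(B) = P(B|A)*P(A) + P(B|not A)*P(not A)
P(B|A)*P(A) = 0.654 * 0.052 = 0.034008
P(B|not A)*P(not A) = 0.179 * 0.948 = 0.169692
P(B) = 0.034008 + 0.169692 = 0.2037
P(A|B) = 0.034008 / 0.2037 ≈ 0.16695140

0.166951


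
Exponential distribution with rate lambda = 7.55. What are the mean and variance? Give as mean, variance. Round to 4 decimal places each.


mean = 1/lam, var = 1/lam^2
mean = 1 / 7.55 = 20/151 ≈ 0.132450
lam^2 = 7.55^2 = 57.0025
var = 1 / 57.0025 ≈ 0.017543

0.1325, 0.0175


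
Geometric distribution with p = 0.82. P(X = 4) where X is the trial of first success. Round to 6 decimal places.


P = (1-p)^(k-1) * p
(1-p)^(k-1) = 0.18^3 = 0.005832
P = 0.005832 * 0.82 = 0.00478224

0.004782


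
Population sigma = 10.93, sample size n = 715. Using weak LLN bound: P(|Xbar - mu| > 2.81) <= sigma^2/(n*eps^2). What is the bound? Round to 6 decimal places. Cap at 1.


bound = min(1, sigma^2/(n*eps^2))
sigma^2 = 10.93^2 = 119.4649
n*eps^2 = 715 * 2.81^2 = 715 * 7.8961 = 5645.7115
sigma^2/(n*eps^2) = 119.4649 / 5645.7115 ≈ 0.02116029

0.021160


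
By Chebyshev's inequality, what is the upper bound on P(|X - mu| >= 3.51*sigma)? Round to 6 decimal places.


P <= 1/k^2
k^2 = 3.51^2 = 12.3201
1/k^2 = 1 / 12.3201 ≈ 0.08116817

0.081168


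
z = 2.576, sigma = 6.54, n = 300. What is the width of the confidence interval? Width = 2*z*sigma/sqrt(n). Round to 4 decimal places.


width = 2*z*sigma/sqrt(n)
2*z*sigma = 2 * 2.576 * 6.54 = 33.69408
sqrt(300) ≈ 17.320508
width = 33.69408 / 17.320508 ≈ 1.945329

1.9453


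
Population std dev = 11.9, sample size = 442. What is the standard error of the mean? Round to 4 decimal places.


SE = sigma / sqrt(n)
sqrt(442) ≈ 21.023796
SE = 11.9 / 21.023796 ≈ 0.566025

0.5660


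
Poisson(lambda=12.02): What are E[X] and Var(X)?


E[X] = Var(X) = lambda = 12.02

12.02, 12.02


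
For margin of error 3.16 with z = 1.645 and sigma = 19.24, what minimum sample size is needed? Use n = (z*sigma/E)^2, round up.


z*sigma/E = 1.645 * 19.24 / 3.16 ≈ 10.015759
(z*sigma/E)^2 ≈ 100.315438
round up: n = 101

101


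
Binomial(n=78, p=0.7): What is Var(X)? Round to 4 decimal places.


Var = n*p*(1-p) = 78 * 0.7 * 0.3 = 16.38

16.3800


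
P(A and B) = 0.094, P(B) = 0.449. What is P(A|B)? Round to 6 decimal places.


P(A|B) = P(A and B) / P(B) = 0.094 / 0.449 = 94/449 ≈ 0.20935412

0.209354


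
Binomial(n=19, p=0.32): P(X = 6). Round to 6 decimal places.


P = C(n,k) * p^k * (1-p)^(n-k)
C(19,6) = 27132
p^k = 0.32^6 ≈ 0.001073742
(1-p)^(n-k) = 0.68^13 ≈ 0.006646850
P = 27132 * 0.001073742 * 0.006646850 ≈ 0.193641

0.193641


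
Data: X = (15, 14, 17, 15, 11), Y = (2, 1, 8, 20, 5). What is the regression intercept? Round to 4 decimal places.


a = ybar - b*xbar, where b = sum((xi-xbar)(yi-ybar)) / sum((xi-xbar)^2)
n = 5, xbar = 72/5 = 14.4, ybar = 36/5 = 7.2
Sxy = sum((xi-xbar)(yi-ybar)) = 16.6
Sxx = sum((xi-xbar)^2) = 19.2
b = Sxy / Sxx = 83/96 ≈ 0.864583
a = 7.2 - 0.864583 * 14.4 = -5.25

-5.2500


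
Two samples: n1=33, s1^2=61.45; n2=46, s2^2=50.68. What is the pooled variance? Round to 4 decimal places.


sp^2 = ((n1-1)*s1^2 + (n2-1)*s2^2)/(n1+n2-2)
(n1-1)*s1^2 = 32 * 61.45 = 1966.4
(n2-1)*s2^2 = 45 * 50.68 = 2280.6
numerator = 1966.4 + 2280.6 = 4247
n1+n2-2 = 77
sp^2 = 4247 / 77 = 4247/77 ≈ 55.155844

55.1558


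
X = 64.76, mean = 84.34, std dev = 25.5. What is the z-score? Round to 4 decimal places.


z = (X - mu) / sigma
X - mu = 64.76 - 84.34 = -19.58
z = -19.58 / 25.5 = -979/1275 ≈ -0.767843

-0.7678


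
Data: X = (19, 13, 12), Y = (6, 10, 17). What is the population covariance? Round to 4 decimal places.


Cov = (1/n)*sum((xi-xbar)(yi-ybar))
n = 3, xbar = 44/3 ≈ 14.666667, ybar = 33/3 = 11
sum((xi-xbar)(yi-ybar)) = -36
Cov = -36 / 3 = -12

-12.0000


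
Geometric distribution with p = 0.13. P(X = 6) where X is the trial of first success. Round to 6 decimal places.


P = (1-p)^(k-1) * p
(1-p)^(k-1) = 0.87^5 ≈ 0.4984209
P = 0.4984209 * 0.13 ≈ 0.06479472

0.064795


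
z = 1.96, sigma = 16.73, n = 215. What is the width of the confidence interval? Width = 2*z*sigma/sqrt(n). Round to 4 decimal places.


width = 2*z*sigma/sqrt(n)
2*z*sigma = 2 * 1.96 * 16.73 = 65.5816
sqrt(215) ≈ 14.662878
width = 65.5816 / 14.662878 ≈ 4.472628

4.4726


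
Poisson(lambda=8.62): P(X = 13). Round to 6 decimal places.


P = e^(-lam) * lam^k / k!
e^(-8.62) ≈ 0.0001804603
lam^k = 8.62^13 ≈ 1450756268364.372137
k! = 13! = 6227020800
P = 0.0001804603 * 1450756268364.372137 / 6227020800 ≈ 0.042043

0.042043


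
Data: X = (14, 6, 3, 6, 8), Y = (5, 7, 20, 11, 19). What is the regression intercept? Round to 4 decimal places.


a = ybar - b*xbar, where b = sum((xi-xbar)(yi-ybar)) / sum((xi-xbar)^2)
n = 5, xbar = 37/5 = 7.4, ybar = 62/5 = 12.4
Sxy = sum((xi-xbar)(yi-ybar)) = -68.8
Sxx = sum((xi-xbar)^2) = 67.2
b = Sxy / Sxx = -43/42 ≈ -1.023810
a = 12.4 - (-1.023810) * 7.4 = 839/42 ≈ 19.976190

19.9762


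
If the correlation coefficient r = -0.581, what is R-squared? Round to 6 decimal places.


R^2 = r^2 = (-0.581)^2 = 0.337561

0.337561


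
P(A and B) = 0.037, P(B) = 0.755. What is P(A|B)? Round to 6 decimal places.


P(A|B) = P(A and B) / P(B) = 0.037 / 0.755 = 37/755 ≈ 0.04900662

0.049007


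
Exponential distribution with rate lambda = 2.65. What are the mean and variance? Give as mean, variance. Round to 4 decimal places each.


mean = 1/lam, var = 1/lam^2
mean = 1 / 2.65 = 20/53 ≈ 0.377358
lam^2 = 2.65^2 = 7.0225
var = 1 / 7.0225 = 400/2809 ≈ 0.142399

0.3774, 0.1424


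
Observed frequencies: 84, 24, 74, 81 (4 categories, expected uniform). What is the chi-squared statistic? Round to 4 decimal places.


chi2 = sum((O-E)^2/E), E = total/4
total = 263, E = 263/4 = 65.75
(84 - 65.75)^2 / 65.75 = 333.0625 / 65.75 = 5329/1052 ≈ 5.065589
(24 - 65.75)^2 / 65.75 = 1743.0625 / 65.75 = 27889/1052 ≈ 26.510456
(74 - 65.75)^2 / 65.75 = 68.0625 / 65.75 = 1089/1052 ≈ 1.035171
(81 - 65.75)^2 / 65.75 = 232.5625 / 65.75 = 3721/1052 ≈ 3.537072
chi2 = 9507/263 ≈ 36.148289

36.1483


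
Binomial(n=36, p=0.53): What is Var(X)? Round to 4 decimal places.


Var = n*p*(1-p) = 36 * 0.53 * 0.47 = 8.9676

8.9676


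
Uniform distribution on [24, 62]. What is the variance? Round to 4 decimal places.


Var = (b-a)^2 / 12
(b-a)^2 = (62 - 24)^2 = 1444
Var = 1444/12 ≈ 120.333333

120.3333


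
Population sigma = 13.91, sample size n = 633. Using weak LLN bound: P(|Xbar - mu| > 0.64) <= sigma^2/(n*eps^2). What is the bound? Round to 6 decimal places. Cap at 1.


bound = min(1, sigma^2/(n*eps^2))
sigma^2 = 13.91^2 = 193.4881
n*eps^2 = 633 * 0.64^2 = 633 * 0.4096 = 259.2768
sigma^2/(n*eps^2) = 193.4881 / 259.2768 ≈ 0.74626075

0.746261


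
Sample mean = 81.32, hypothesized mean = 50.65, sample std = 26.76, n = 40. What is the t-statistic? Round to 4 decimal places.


t = (xbar - mu0) / (s/sqrt(n))
xbar - mu0 = 81.32 - 50.65 = 30.67
sqrt(40) ≈ 6.32455532
s/sqrt(n) = 26.76 / 6.32455532 ≈ 4.23112751
t = 30.67 / 4.23112751 ≈ 7.248659

7.2487


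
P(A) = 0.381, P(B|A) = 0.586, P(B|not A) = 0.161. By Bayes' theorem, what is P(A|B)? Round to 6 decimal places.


P(A|B) = P(B|A)*P(A) / P(B), P(B) = P(B|A)*P(A) + P(B|not A)*P(not A)
P(B|A)*P(A) = 0.586 * 0.381 = 0.223266
P(B|not A)*P(not A) = 0.161 * 0.619 = 0.099659
P(B) = 0.223266 + 0.099659 = 0.322925
P(A|B) = 0.223266 / 0.322925 ≈ 0.69138654

0.691387


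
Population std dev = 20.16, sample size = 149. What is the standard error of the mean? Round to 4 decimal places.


SE = sigma / sqrt(n)
sqrt(149) ≈ 12.206556
SE = 20.16 / 12.206556 ≈ 1.651572

1.6516


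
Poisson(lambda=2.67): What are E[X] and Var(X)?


E[X] = Var(X) = lambda = 2.67

2.67, 2.67


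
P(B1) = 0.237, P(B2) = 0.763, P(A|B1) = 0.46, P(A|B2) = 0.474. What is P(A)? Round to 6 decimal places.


P(A) = P(A|B1)*P(B1) + P(A|B2)*P(B2)
P(A|B1)*P(B1) = 0.46 * 0.237 = 0.10902
P(A|B2)*P(B2) = 0.474 * 0.763 = 0.361662
P(A) = 0.10902 + 0.361662 = 0.470682

0.470682


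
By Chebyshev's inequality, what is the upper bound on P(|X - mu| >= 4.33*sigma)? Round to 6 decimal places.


P <= 1/k^2
k^2 = 4.33^2 = 18.7489
1/k^2 = 1 / 18.7489 ≈ 0.05333646

0.053336


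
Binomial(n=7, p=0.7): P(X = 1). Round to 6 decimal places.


P = C(n,k) * p^k * (1-p)^(n-k)
C(7,1) = 7
p^k = 0.7^1 = 0.7
(1-p)^(n-k) = 0.3^6 = 0.000729
P = 7 * 0.7 * 0.000729 ≈ 0.003572

0.003572


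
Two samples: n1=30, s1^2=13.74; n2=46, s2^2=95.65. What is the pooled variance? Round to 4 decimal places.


sp^2 = ((n1-1)*s1^2 + (n2-1)*s2^2)/(n1+n2-2)
(n1-1)*s1^2 = 29 * 13.74 = 398.46
(n2-1)*s2^2 = 45 * 95.65 = 4304.25
numerator = 398.46 + 4304.25 = 4702.71
n1+n2-2 = 74
sp^2 = 4702.71 / 74 = 470271/7400 ≈ 63.550135

63.5501


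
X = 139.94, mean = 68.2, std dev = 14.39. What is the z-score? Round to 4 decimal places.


z = (X - mu) / sigma
X - mu = 139.94 - 68.2 = 71.74
z = 71.74 / 14.39 = 7174/1439 ≈ 4.985407

4.9854


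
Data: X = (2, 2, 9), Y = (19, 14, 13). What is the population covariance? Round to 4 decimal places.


Cov = (1/n)*sum((xi-xbar)(yi-ybar))
n = 3, xbar = 13/3 ≈ 4.333333, ybar = 46/3 ≈ 15.333333
sum((xi-xbar)(yi-ybar)) = -49/3 ≈ -16.333333
Cov = -16.333333 / 3 = -49/9 ≈ -5.444444

-5.4444


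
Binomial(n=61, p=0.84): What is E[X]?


E[X] = n*p = 61 * 0.84 = 51.24

51.24


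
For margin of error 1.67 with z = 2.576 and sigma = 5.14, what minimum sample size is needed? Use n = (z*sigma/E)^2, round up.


z*sigma/E = 2.576 * 5.14 / 1.67 ≈ 7.928527
(z*sigma/E)^2 ≈ 62.861540
round up: n = 63

63


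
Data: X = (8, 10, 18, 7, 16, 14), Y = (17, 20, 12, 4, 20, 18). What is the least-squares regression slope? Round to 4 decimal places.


b = sum((xi-xbar)(yi-ybar)) / sum((xi-xbar)^2)
n = 6, xbar = 73/6 ≈ 12.166667, ybar = 91/6 ≈ 15.166667
Sxy = sum((xi-xbar)(yi-ybar)) = 269/6 ≈ 44.833333
Sxx = sum((xi-xbar)^2) = 605/6 ≈ 100.833333
b = Sxy / Sxx = 269/605 ≈ 0.444628

0.4446


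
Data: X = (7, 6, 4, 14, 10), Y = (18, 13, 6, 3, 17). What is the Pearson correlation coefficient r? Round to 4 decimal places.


r = sum((xi-xbar)(yi-ybar)) / sqrt(sum((xi-xbar)^2) * sum((yi-ybar)^2))
n = 5, xbar = 41/5 = 8.2, ybar = 57/5 = 11.4
Sxy = sum((xi-xbar)(yi-ybar)) = -27.4
Sxx = sum((xi-xbar)^2) = 60.8
Syy = sum((yi-ybar)^2) = 177.2
sqrt(Sxx*Syy) ≈ 103.796724
r = Sxy / sqrt(Sxx*Syy) = -27.4 / 103.796724 ≈ -0.263978

-0.2640


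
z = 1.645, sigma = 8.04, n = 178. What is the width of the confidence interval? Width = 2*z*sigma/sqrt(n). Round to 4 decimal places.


width = 2*z*sigma/sqrt(n)
2*z*sigma = 2 * 1.645 * 8.04 = 26.4516
sqrt(178) ≈ 13.341664
width = 26.4516 / 13.341664 ≈ 1.982631

1.9826


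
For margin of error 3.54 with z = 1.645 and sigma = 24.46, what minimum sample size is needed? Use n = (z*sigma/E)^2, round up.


z*sigma/E = 1.645 * 24.46 / 3.54 ≈ 11.366299
(z*sigma/E)^2 ≈ 129.192763
round up: n = 130

130


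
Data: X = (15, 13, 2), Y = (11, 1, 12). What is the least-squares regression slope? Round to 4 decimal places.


b = sum((xi-xbar)(yi-ybar)) / sum((xi-xbar)^2)
n = 3, xbar = 30/3 = 10, ybar = 24/3 = 8
Sxy = sum((xi-xbar)(yi-ybar)) = -38
Sxx = sum((xi-xbar)^2) = 98
b = Sxy / Sxx = -19/49 ≈ -0.387755

-0.3878


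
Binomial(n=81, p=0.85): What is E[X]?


E[X] = n*p = 81 * 0.85 = 68.85

68.85


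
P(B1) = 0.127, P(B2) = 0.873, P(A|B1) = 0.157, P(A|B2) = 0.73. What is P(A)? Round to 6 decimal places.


P(A) = P(A|B1)*P(B1) + P(A|B2)*P(B2)
P(A|B1)*P(B1) = 0.157 * 0.127 = 0.019939
P(A|B2)*P(B2) = 0.73 * 0.873 = 0.63729
P(A) = 0.019939 + 0.63729 = 0.657229

0.657229


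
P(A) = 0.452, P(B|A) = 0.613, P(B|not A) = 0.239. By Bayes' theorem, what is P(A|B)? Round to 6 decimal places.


P(A|B) = P(B|A)*P(A) / P(B), P(B) = P(B|A)*P(A) + P(B|not A)*P(not A)
P(B|A)*P(A) = 0.613 * 0.452 = 0.277076
P(B|not A)*P(not A) = 0.239 * 0.548 = 0.130972
P(B) = 0.277076 + 0.130972 = 0.408048
P(A|B) = 0.277076 / 0.408048 ≈ 0.67902796

0.679028


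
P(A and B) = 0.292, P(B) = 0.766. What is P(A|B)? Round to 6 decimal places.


P(A|B) = P(A and B) / P(B) = 0.292 / 0.766 = 146/383 ≈ 0.38120104

0.381201


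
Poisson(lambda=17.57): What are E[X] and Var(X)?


E[X] = Var(X) = lambda = 17.57

17.57, 17.57


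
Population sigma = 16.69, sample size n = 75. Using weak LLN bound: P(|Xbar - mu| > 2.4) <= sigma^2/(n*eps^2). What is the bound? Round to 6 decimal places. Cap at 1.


bound = min(1, sigma^2/(n*eps^2))
sigma^2 = 16.69^2 = 278.5561
n*eps^2 = 75 * 2.4^2 = 75 * 5.76 = 432
sigma^2/(n*eps^2) = 278.5561 / 432 ≈ 0.64480579

0.644806


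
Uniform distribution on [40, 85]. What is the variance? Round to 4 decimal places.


Var = (b-a)^2 / 12
(b-a)^2 = (85 - 40)^2 = 2025
Var = 2025/12 = 168.75

168.7500


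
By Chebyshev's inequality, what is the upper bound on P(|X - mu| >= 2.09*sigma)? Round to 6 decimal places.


P <= 1/k^2
k^2 = 2.09^2 = 4.3681
1/k^2 = 1 / 4.3681 ≈ 0.22893249

0.228932


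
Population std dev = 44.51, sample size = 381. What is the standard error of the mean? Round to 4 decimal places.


SE = sigma / sqrt(n)
sqrt(381) ≈ 19.519221
SE = 44.51 / 19.519221 ≈ 2.280316

2.2803


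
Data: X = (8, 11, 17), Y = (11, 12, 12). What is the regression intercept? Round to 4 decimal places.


a = ybar - b*xbar, where b = sum((xi-xbar)(yi-ybar)) / sum((xi-xbar)^2)
n = 3, xbar = 36/3 = 12, ybar = 35/3 ≈ 11.666667
Sxy = sum((xi-xbar)(yi-ybar)) = 4
Sxx = sum((xi-xbar)^2) = 42
b = Sxy / Sxx = 2/21 ≈ 0.095238
a = 11.666667 - 0.095238 * 12 = 221/21 ≈ 10.523810

10.5238


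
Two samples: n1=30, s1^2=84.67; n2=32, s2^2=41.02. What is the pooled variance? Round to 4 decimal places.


sp^2 = ((n1-1)*s1^2 + (n2-1)*s2^2)/(n1+n2-2)
(n1-1)*s1^2 = 29 * 84.67 = 2455.43
(n2-1)*s2^2 = 31 * 41.02 = 1271.62
numerator = 2455.43 + 1271.62 = 3727.05
n1+n2-2 = 60
sp^2 = 3727.05 / 60 = 62.1175

62.1175


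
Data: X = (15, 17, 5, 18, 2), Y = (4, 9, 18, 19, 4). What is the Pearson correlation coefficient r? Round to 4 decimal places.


r = sum((xi-xbar)(yi-ybar)) / sqrt(sum((xi-xbar)^2) * sum((yi-ybar)^2))
n = 5, xbar = 57/5 = 11.4, ybar = 54/5 = 10.8
Sxy = sum((xi-xbar)(yi-ybar)) = 37.4
Sxx = sum((xi-xbar)^2) = 217.2
Syy = sum((yi-ybar)^2) = 214.8
sqrt(Sxx*Syy) ≈ 215.996667
r = Sxy / sqrt(Sxx*Syy) = 37.4 / 215.996667 ≈ 0.173151

0.1732


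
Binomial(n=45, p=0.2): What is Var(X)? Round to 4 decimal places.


Var = n*p*(1-p) = 45 * 0.2 * 0.8 = 7.2

7.2000


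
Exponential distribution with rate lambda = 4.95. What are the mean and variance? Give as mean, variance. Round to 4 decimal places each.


mean = 1/lam, var = 1/lam^2
mean = 1 / 4.95 = 20/99 ≈ 0.202020
lam^2 = 4.95^2 = 24.5025
var = 1 / 24.5025 = 400/9801 ≈ 0.040812

0.2020, 0.0408


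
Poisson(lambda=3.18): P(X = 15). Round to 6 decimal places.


P = e^(-lam) * lam^k / k!
e^(-3.18) ≈ 0.04158566
lam^k = 3.18^15 ≈ 34387990.632875
k! = 15! = 1307674368000
P = 0.04158566 * 34387990.632875 / 1307674368000 ≈ 0.000001

0.000001


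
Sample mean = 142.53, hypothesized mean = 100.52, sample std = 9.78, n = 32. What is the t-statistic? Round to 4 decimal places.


t = (xbar - mu0) / (s/sqrt(n))
xbar - mu0 = 142.53 - 100.52 = 42.01
sqrt(32) ≈ 5.65685425
s/sqrt(n) = 9.78 / 5.65685425 ≈ 1.72887608
t = 42.01 / 1.72887608 ≈ 24.299023

24.2990


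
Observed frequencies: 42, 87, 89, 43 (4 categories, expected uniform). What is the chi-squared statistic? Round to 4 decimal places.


chi2 = sum((O-E)^2/E), E = total/4
total = 261, E = 261/4 = 65.25
(42 - 65.25)^2 / 65.25 = 540.5625 / 65.25 = 961/116 ≈ 8.284483
(87 - 65.25)^2 / 65.25 = 473.0625 / 65.25 = 7.25
(89 - 65.25)^2 / 65.25 = 564.0625 / 65.25 = 9025/1044 ≈ 8.644636
(43 - 65.25)^2 / 65.25 = 495.0625 / 65.25 = 7921/1044 ≈ 7.587165
chi2 = 8291/261 ≈ 31.766284

31.7663


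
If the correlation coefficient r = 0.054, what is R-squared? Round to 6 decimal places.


R^2 = r^2 = (0.054)^2 = 0.002916

0.002916


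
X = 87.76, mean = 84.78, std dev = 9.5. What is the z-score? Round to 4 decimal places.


z = (X - mu) / sigma
X - mu = 87.76 - 84.78 = 2.98
z = 2.98 / 9.5 = 149/475 ≈ 0.313684

0.3137


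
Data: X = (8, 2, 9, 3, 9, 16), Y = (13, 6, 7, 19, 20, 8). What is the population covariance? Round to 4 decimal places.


Cov = (1/n)*sum((xi-xbar)(yi-ybar))
n = 6, xbar = 47/6 ≈ 7.833333, ybar = 73/6 ≈ 12.166667
sum((xi-xbar)(yi-ybar)) = -167/6 ≈ -27.833333
Cov = -27.833333 / 6 = -167/36 ≈ -4.638889

-4.6389


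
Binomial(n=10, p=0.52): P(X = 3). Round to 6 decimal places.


P = C(n,k) * p^k * (1-p)^(n-k)
C(10,3) = 120
p^k = 0.52^3 = 0.140608
(1-p)^(n-k) = 0.48^7 ≈ 0.005870683
P = 120 * 0.140608 * 0.005870683 ≈ 0.099056

0.099056


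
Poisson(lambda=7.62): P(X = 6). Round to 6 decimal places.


P = e^(-lam) * lam^k / k!
e^(-7.62) ≈ 0.0004905418
lam^k = 7.62^6 ≈ 195762.646708
k! = 6! = 720
P = 0.0004905418 * 195762.646708 / 720 ≈ 0.133375

0.133375


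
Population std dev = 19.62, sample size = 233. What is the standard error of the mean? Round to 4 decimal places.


SE = sigma / sqrt(n)
sqrt(233) ≈ 15.264338
SE = 19.62 / 15.264338 ≈ 1.285349

1.2853


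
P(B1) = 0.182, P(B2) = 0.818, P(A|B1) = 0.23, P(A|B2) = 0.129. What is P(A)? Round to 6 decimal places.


P(A) = P(A|B1)*P(B1) + P(A|B2)*P(B2)
P(A|B1)*P(B1) = 0.23 * 0.182 = 0.04186
P(A|B2)*P(B2) = 0.129 * 0.818 = 0.105522
P(A) = 0.04186 + 0.105522 = 0.147382

0.147382


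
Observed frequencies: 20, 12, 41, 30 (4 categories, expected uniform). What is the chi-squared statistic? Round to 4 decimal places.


chi2 = sum((O-E)^2/E), E = total/4
total = 103, E = 103/4 = 25.75
(20 - 25.75)^2 / 25.75 = 33.0625 / 25.75 = 529/412 ≈ 1.283981
(12 - 25.75)^2 / 25.75 = 189.0625 / 25.75 = 3025/412 ≈ 7.342233
(41 - 25.75)^2 / 25.75 = 232.5625 / 25.75 = 3721/412 ≈ 9.031553
(30 - 25.75)^2 / 25.75 = 18.0625 / 25.75 = 289/412 ≈ 0.701456
chi2 = 1891/103 ≈ 18.359223

18.3592


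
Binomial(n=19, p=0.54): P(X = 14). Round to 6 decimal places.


P = C(n,k) * p^k * (1-p)^(n-k)
C(19,14) = 11628
p^k = 0.54^14 ≈ 0.0001792721
(1-p)^(n-k) = 0.46^5 ≈ 0.02059630
P = 11628 * 0.0001792721 * 0.02059630 ≈ 0.042935

0.042935


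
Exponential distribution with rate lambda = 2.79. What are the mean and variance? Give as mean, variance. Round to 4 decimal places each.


mean = 1/lam, var = 1/lam^2
mean = 1 / 2.79 = 100/279 ≈ 0.358423
lam^2 = 2.79^2 = 7.7841
var = 1 / 7.7841 ≈ 0.128467

0.3584, 0.1285


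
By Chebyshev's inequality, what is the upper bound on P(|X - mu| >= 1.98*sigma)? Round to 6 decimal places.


P <= 1/k^2
k^2 = 1.98^2 = 3.9204
1/k^2 = 1 / 3.9204 = 2500/9801 ≈ 0.25507601

0.255076


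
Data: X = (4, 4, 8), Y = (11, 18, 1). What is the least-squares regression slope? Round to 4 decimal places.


b = sum((xi-xbar)(yi-ybar)) / sum((xi-xbar)^2)
n = 3, xbar = 16/3 ≈ 5.333333, ybar = 30/3 = 10
Sxy = sum((xi-xbar)(yi-ybar)) = -36
Sxx = sum((xi-xbar)^2) = 32/3 ≈ 10.666667
b = Sxy / Sxx = -3.375

-3.3750


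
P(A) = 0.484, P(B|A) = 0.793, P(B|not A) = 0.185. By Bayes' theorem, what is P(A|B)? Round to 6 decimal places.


P(A|B) = P(B|A)*P(A) / P(B), P(B) = P(B|A)*P(A) + P(B|not A)*P(not A)
P(B|A)*P(A) = 0.793 * 0.484 = 0.383812
P(B|not A)*P(not A) = 0.185 * 0.516 = 0.09546
P(B) = 0.383812 + 0.09546 = 0.479272
P(A|B) = 0.383812 / 0.479272 ≈ 0.80082291

0.800823


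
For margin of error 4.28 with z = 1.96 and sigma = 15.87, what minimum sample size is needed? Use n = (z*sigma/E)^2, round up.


z*sigma/E = 1.96 * 15.87 / 4.28 ≈ 7.267570
(z*sigma/E)^2 ≈ 52.817575
round up: n = 53

53


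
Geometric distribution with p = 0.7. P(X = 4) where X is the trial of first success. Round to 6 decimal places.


P = (1-p)^(k-1) * p
(1-p)^(k-1) = 0.3^3 = 0.027
P = 0.027 * 0.7 = 0.0189

0.018900


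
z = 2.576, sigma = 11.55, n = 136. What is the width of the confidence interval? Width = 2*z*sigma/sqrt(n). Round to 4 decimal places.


width = 2*z*sigma/sqrt(n)
2*z*sigma = 2 * 2.576 * 11.55 = 59.5056
sqrt(136) ≈ 11.661904
width = 59.5056 / 11.661904 ≈ 5.102563

5.1026


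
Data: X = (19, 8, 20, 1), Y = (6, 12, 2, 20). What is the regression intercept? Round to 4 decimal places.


a = ybar - b*xbar, where b = sum((xi-xbar)(yi-ybar)) / sum((xi-xbar)^2)
n = 4, xbar = 48/4 = 12, ybar = 40/4 = 10
Sxy = sum((xi-xbar)(yi-ybar)) = -210
Sxx = sum((xi-xbar)^2) = 250
b = Sxy / Sxx = -0.84
a = 10 - (-0.84) * 12 = 20.08

20.0800


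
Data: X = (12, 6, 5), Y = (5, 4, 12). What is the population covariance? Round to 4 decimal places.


Cov = (1/n)*sum((xi-xbar)(yi-ybar))
n = 3, xbar = 23/3 ≈ 7.666667, ybar = 21/3 = 7
sum((xi-xbar)(yi-ybar)) = -17
Cov = -17 / 3 = -17/3 ≈ -5.666667

-5.6667


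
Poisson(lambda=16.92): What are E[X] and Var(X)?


E[X] = Var(X) = lambda = 16.92

16.92, 16.92


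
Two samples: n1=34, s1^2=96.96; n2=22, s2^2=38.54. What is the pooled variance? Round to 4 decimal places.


sp^2 = ((n1-1)*s1^2 + (n2-1)*s2^2)/(n1+n2-2)
(n1-1)*s1^2 = 33 * 96.96 = 3199.68
(n2-1)*s2^2 = 21 * 38.54 = 809.34
numerator = 3199.68 + 809.34 = 4009.02
n1+n2-2 = 54
sp^2 = 4009.02 / 54 = 66817/900 ≈ 74.241111

74.2411


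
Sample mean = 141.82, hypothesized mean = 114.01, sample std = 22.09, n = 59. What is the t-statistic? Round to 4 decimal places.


t = (xbar - mu0) / (s/sqrt(n))
xbar - mu0 = 141.82 - 114.01 = 27.81
sqrt(59) ≈ 7.68114575
s/sqrt(n) = 22.09 / 7.68114575 ≈ 2.87587304
t = 27.81 / 2.87587304 ≈ 9.670107

9.6701


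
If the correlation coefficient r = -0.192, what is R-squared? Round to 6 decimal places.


R^2 = r^2 = (-0.192)^2 = 0.036864

0.036864


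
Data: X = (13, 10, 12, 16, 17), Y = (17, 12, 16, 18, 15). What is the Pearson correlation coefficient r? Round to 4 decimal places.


r = sum((xi-xbar)(yi-ybar)) / sqrt(sum((xi-xbar)^2) * sum((yi-ybar)^2))
n = 5, xbar = 68/5 = 13.6, ybar = 78/5 = 15.6
Sxy = sum((xi-xbar)(yi-ybar)) = 15.2
Sxx = sum((xi-xbar)^2) = 33.2
Syy = sum((yi-ybar)^2) = 21.2
sqrt(Sxx*Syy) ≈ 26.529983
r = Sxy / sqrt(Sxx*Syy) = 15.2 / 26.529983 ≈ 0.572937

0.5729


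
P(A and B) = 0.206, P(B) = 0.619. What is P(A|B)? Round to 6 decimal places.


P(A|B) = P(A and B) / P(B) = 0.206 / 0.619 = 206/619 ≈ 0.33279483

0.332795


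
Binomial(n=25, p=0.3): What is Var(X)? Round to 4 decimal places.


Var = n*p*(1-p) = 25 * 0.3 * 0.7 = 5.25

5.2500


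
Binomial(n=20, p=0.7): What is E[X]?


E[X] = n*p = 20 * 0.7 = 14

14


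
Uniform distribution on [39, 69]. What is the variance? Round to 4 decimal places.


Var = (b-a)^2 / 12
(b-a)^2 = (69 - 39)^2 = 900
Var = 900/12 = 75

75.0000


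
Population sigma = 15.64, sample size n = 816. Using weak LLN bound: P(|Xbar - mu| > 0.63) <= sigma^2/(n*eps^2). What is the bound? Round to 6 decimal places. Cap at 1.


bound = min(1, sigma^2/(n*eps^2))
sigma^2 = 15.64^2 = 244.6096
n*eps^2 = 816 * 0.63^2 = 816 * 0.3969 = 323.8704
sigma^2/(n*eps^2) = 244.6096 / 323.8704 ≈ 0.75527001

0.755270


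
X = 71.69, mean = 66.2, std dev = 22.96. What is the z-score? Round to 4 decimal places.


z = (X - mu) / sigma
X - mu = 71.69 - 66.2 = 5.49
z = 5.49 / 22.96 = 549/2296 ≈ 0.239111

0.2391


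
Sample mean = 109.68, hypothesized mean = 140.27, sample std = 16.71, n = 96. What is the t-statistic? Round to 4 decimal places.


t = (xbar - mu0) / (s/sqrt(n))
xbar - mu0 = 109.68 - 140.27 = -30.59
sqrt(96) ≈ 9.79795897
s/sqrt(n) = 16.71 / 9.79795897 ≈ 1.70545723
t = -30.59 / 1.70545723 ≈ -17.936539

-17.9365


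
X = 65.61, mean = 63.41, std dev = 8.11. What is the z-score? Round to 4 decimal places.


z = (X - mu) / sigma
X - mu = 65.61 - 63.41 = 2.2
z = 2.2 / 8.11 = 220/811 ≈ 0.271270

0.2713


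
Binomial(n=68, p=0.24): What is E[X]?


E[X] = n*p = 68 * 0.24 = 16.32

16.32


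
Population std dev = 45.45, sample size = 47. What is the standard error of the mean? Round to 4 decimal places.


SE = sigma / sqrt(n)
sqrt(47) ≈ 6.855655
SE = 45.45 / 6.855655 ≈ 6.629564

6.6296


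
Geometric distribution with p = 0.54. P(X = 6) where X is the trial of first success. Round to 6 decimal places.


P = (1-p)^(k-1) * p
(1-p)^(k-1) = 0.46^5 ≈ 0.02059630
P = 0.02059630 * 0.54 ≈ 0.01112200

0.011122


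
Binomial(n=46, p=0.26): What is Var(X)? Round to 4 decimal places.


Var = n*p*(1-p) = 46 * 0.26 * 0.74 = 8.8504

8.8504


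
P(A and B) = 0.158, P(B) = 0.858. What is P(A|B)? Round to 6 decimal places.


P(A|B) = P(A and B) / P(B) = 0.158 / 0.858 = 79/429 ≈ 0.18414918

0.184149


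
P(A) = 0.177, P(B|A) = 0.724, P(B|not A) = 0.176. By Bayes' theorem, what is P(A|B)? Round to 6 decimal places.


P(A|B) = P(B|A)*P(A) / P(B), P(B) = P(B|A)*P(A) + P(B|not A)*P(not A)
P(B|A)*P(A) = 0.724 * 0.177 = 0.128148
P(B|not A)*P(not A) = 0.176 * 0.823 = 0.144848
P(B) = 0.128148 + 0.144848 = 0.272996
P(A|B) = 0.128148 / 0.272996 ≈ 0.46941347

0.469413


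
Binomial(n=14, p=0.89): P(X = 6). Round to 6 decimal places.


P = C(n,k) * p^k * (1-p)^(n-k)
C(14,6) = 3003
p^k = 0.89^6 ≈ 0.4969813
(1-p)^(n-k) = 0.11^8 ≈ 0.00000002143589
P = 3003 * 0.4969813 * 0.00000002143589 ≈ 0.000032

0.000032


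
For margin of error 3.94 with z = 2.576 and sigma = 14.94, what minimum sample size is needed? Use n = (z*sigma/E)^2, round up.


z*sigma/E = 2.576 * 14.94 / 3.94 ≈ 9.767878
(z*sigma/E)^2 ≈ 95.411444
round up: n = 96

96


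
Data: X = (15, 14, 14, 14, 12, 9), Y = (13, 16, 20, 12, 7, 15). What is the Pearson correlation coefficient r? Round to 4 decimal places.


r = sum((xi-xbar)(yi-ybar)) / sqrt(sum((xi-xbar)^2) * sum((yi-ybar)^2))
n = 6, xbar = 78/6 = 13, ybar = 83/6 ≈ 13.833333
Sxy = sum((xi-xbar)(yi-ybar)) = 7
Sxx = sum((xi-xbar)^2) = 24
Syy = sum((yi-ybar)^2) = 569/6 ≈ 94.833333
sqrt(Sxx*Syy) ≈ 47.707442
r = Sxy / sqrt(Sxx*Syy) = 7 / 47.707442 ≈ 0.146728

0.1467


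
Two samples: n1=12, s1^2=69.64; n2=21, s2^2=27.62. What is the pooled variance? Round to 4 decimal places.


sp^2 = ((n1-1)*s1^2 + (n2-1)*s2^2)/(n1+n2-2)
(n1-1)*s1^2 = 11 * 69.64 = 766.04
(n2-1)*s2^2 = 20 * 27.62 = 552.4
numerator = 766.04 + 552.4 = 1318.44
n1+n2-2 = 31
sp^2 = 1318.44 / 31 = 32961/775 ≈ 42.530323

42.5303


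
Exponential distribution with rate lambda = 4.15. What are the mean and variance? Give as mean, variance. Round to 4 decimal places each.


mean = 1/lam, var = 1/lam^2
mean = 1 / 4.15 = 20/83 ≈ 0.240964
lam^2 = 4.15^2 = 17.2225
var = 1 / 17.2225 = 400/6889 ≈ 0.058064

0.2410, 0.0581


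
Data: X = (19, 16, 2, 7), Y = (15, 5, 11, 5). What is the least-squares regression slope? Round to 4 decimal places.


b = sum((xi-xbar)(yi-ybar)) / sum((xi-xbar)^2)
n = 4, xbar = 44/4 = 11, ybar = 36/4 = 9
Sxy = sum((xi-xbar)(yi-ybar)) = 26
Sxx = sum((xi-xbar)^2) = 186
b = Sxy / Sxx = 13/93 ≈ 0.139785

0.1398
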